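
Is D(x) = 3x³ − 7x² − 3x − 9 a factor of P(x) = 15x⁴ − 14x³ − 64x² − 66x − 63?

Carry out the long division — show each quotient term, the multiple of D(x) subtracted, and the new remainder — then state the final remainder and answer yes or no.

R(x) = 0, so D(x) is a factor of P(x). yes

Step 1: lead(15x⁴ − 14x³ − 64x² − 66x − 63) ÷ lead(D) = 15x⁴ ÷ 3x³ = 5x. Subtract (5x)·D = 15x⁴ − 35x³ − 15x² − 45x. Remainder: 21x³ − 49x² − 21x − 63.
Step 2: lead(21x³ − 49x² − 21x − 63) ÷ lead(D) = 21x³ ÷ 3x³ = 7. Subtract (7)·D = 21x³ − 49x² − 21x − 63. Remainder: 0.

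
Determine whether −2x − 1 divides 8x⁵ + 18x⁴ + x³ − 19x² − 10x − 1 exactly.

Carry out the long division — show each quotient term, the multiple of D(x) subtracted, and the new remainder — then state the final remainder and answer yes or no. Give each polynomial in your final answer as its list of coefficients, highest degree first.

R = [0], so D(x) is a factor of P(x). yes

Step 1: lead(8x⁵ + 18x⁴ + x³ − 19x² − 10x − 1) ÷ lead(D) = 8x⁵ ÷ −2x = −4x⁴. Subtract (−4x⁴)·D = 8x⁵ + 4x⁴. Remainder: 14x⁴ + x³ − 19x² − 10x − 1.
Step 2: lead(14x⁴ + x³ − 19x² − 10x − 1) ÷ lead(D) = 14x⁴ ÷ −2x = −7x³. Subtract (−7x³)·D = 14x⁴ + 7x³. Remainder: −6x³ − 19x² − 10x − 1.
Step 3: lead(−6x³ − 19x² − 10x − 1) ÷ lead(D) = −6x³ ÷ −2x = 3x². Subtract (3x²)·D = −6x³ − 3x². Remainder: −16x² − 10x − 1.
Step 4: lead(−16x² − 10x − 1) ÷ lead(D) = −16x² ÷ −2x = 8x. Subtract (8x)·D = −16x² − 8x. Remainder: −2x − 1.
Step 5: lead(−2x − 1) ÷ lead(D) = −2x ÷ −2x = 1. Subtract (1)·D = −2x − 1. Remainder: 0.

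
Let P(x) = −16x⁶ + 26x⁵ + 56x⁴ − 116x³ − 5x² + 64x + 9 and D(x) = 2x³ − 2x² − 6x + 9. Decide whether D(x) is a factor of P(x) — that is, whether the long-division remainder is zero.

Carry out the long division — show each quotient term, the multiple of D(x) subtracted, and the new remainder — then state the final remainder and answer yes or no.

Step 1: lead(−16x⁶ + 26x⁵ + 56x⁴ − 116x³ − 5x² + 64x + 9) ÷ lead(D) = −16x⁶ ÷ 2x³ = −8x³. Subtract (−8x³)·D = −16x⁶ + 16x⁵ + 48x⁴ − 72x³. Remainder: 10x⁵ + 8x⁴ − 44x³ − 5x² + 64x + 9.
Step 2: lead(10x⁵ + 8x⁴ − 44x³ − 5x² + 64x + 9) ÷ lead(D) = 10x⁵ ÷ 2x³ = 5x². Subtract (5x²)·D = 10x⁵ − 10x⁴ − 30x³ + 45x². Remainder: 18x⁴ − 14x³ − 50x² + 64x + 9.
Step 3: lead(18x⁴ − 14x³ − 50x² + 64x + 9) ÷ lead(D) = 18x⁴ ÷ 2x³ = 9x. Subtract (9x)·D = 18x⁴ − 18x³ − 54x² + 81x. Remainder: 4x³ + 4x² − 17x + 9.
Step 4: lead(4x³ + 4x² − 17x + 9) ÷ lead(D) = 4x³ ÷ 2x³ = 2. Subtract (2)·D = 4x³ − 4x² − 12x + 18. Remainder: 8x² − 5x − 9.

R(x) = 8x² − 5x − 9, so D(x) is not a factor of P(x). no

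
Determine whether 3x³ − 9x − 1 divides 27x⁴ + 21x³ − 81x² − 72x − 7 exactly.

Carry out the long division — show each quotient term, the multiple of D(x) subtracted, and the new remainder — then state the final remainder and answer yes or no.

Step 1: lead(27x⁴ + 21x³ − 81x² − 72x − 7) ÷ lead(D) = 27x⁴ ÷ 3x³ = 9x. Subtract (9x)·D = 27x⁴ − 81x² − 9x. Remainder: 21x³ − 63x − 7.
Step 2: lead(21x³ − 63x − 7) ÷ lead(D) = 21x³ ÷ 3x³ = 7. Subtract (7)·D = 21x³ − 63x − 7. Remainder: 0.

R(x) = 0, so D(x) is a factor of P(x). yes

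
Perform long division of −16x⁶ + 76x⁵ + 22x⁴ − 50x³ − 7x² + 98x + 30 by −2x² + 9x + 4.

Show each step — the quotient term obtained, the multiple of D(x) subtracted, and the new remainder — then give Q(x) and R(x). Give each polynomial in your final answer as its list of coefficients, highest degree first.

Q = [8, -2, -4, 3, 9]; R = [5, -6]

Step 1: lead(−16x⁶ + 76x⁵ + 22x⁴ − 50x³ − 7x² + 98x + 30) ÷ lead(D) = −16x⁶ ÷ −2x² = 8x⁴. Subtract (8x⁴)·D = −16x⁶ + 72x⁵ + 32x⁴. Remainder: 4x⁵ − 10x⁴ − 50x³ − 7x² + 98x + 30.
Step 2: lead(4x⁵ − 10x⁴ − 50x³ − 7x² + 98x + 30) ÷ lead(D) = 4x⁵ ÷ −2x² = −2x³. Subtract (−2x³)·D = 4x⁵ − 18x⁴ − 8x³. Remainder: 8x⁴ − 42x³ − 7x² + 98x + 30.
Step 3: lead(8x⁴ − 42x³ − 7x² + 98x + 30) ÷ lead(D) = 8x⁴ ÷ −2x² = −4x². Subtract (−4x²)·D = 8x⁴ − 36x³ − 16x². Remainder: −6x³ + 9x² + 98x + 30.
Step 4: lead(−6x³ + 9x² + 98x + 30) ÷ lead(D) = −6x³ ÷ −2x² = 3x. Subtract (3x)·D = −6x³ + 27x² + 12x. Remainder: −18x² + 86x + 30.
Step 5: lead(−18x² + 86x + 30) ÷ lead(D) = −18x² ÷ −2x² = 9. Subtract (9)·D = −18x² + 81x + 36. Remainder: 5x − 6.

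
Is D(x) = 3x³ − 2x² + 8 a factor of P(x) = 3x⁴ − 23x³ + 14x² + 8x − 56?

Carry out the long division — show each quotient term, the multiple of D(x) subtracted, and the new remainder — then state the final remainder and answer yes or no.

R(x) = 0, so D(x) is a factor of P(x). yes

Step 1: lead(3x⁴ − 23x³ + 14x² + 8x − 56) ÷ lead(D) = 3x⁴ ÷ 3x³ = x. Subtract (x)·D = 3x⁴ − 2x³ + 8x. Remainder: −21x³ + 14x² − 56.
Step 2: lead(−21x³ + 14x² − 56) ÷ lead(D) = −21x³ ÷ 3x³ = −7. Subtract (−7)·D = −21x³ + 14x² − 56. Remainder: 0.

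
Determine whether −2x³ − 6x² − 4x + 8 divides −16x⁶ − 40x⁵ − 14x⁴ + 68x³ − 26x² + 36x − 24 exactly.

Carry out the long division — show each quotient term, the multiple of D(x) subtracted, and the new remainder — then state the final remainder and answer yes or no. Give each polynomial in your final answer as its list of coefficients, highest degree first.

Step 1: lead(−16x⁶ − 40x⁵ − 14x⁴ + 68x³ − 26x² + 36x − 24) ÷ lead(D) = −16x⁶ ÷ −2x³ = 8x³. Subtract (8x³)·D = −16x⁶ − 48x⁵ − 32x⁴ + 64x³. Remainder: 8x⁵ + 18x⁴ + 4x³ − 26x² + 36x − 24.
Step 2: lead(8x⁵ + 18x⁴ + 4x³ − 26x² + 36x − 24) ÷ lead(D) = 8x⁵ ÷ −2x³ = −4x². Subtract (−4x²)·D = 8x⁵ + 24x⁴ + 16x³ − 32x². Remainder: −6x⁴ − 12x³ + 6x² + 36x − 24.
Step 3: lead(−6x⁴ − 12x³ + 6x² + 36x − 24) ÷ lead(D) = −6x⁴ ÷ −2x³ = 3x. Subtract (3x)·D = −6x⁴ − 18x³ − 12x² + 24x. Remainder: 6x³ + 18x² + 12x − 24.
Step 4: lead(6x³ + 18x² + 12x − 24) ÷ lead(D) = 6x³ ÷ −2x³ = −3. Subtract (−3)·D = 6x³ + 18x² + 12x − 24. Remainder: 0.

R = [0], so D(x) is a factor of P(x). yes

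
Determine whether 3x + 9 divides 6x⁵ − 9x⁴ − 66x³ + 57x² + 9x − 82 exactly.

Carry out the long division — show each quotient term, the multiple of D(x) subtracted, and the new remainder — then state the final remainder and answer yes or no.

R(x) = −1, so D(x) is not a factor of P(x). no

Step 1: lead(6x⁵ − 9x⁴ − 66x³ + 57x² + 9x − 82) ÷ lead(D) = 6x⁵ ÷ 3x = 2x⁴. Subtract (2x⁴)·D = 6x⁵ + 18x⁴. Remainder: −27x⁴ − 66x³ + 57x² + 9x − 82.
Step 2: lead(−27x⁴ − 66x³ + 57x² + 9x − 82) ÷ lead(D) = −27x⁴ ÷ 3x = −9x³. Subtract (−9x³)·D = −27x⁴ − 81x³. Remainder: 15x³ + 57x² + 9x − 82.
Step 3: lead(15x³ + 57x² + 9x − 82) ÷ lead(D) = 15x³ ÷ 3x = 5x². Subtract (5x²)·D = 15x³ + 45x². Remainder: 12x² + 9x − 82.
Step 4: lead(12x² + 9x − 82) ÷ lead(D) = 12x² ÷ 3x = 4x. Subtract (4x)·D = 12x² + 36x. Remainder: −27x − 82.
Step 5: lead(−27x − 82) ÷ lead(D) = −27x ÷ 3x = −9. Subtract (−9)·D = −27x − 81. Remainder: −1.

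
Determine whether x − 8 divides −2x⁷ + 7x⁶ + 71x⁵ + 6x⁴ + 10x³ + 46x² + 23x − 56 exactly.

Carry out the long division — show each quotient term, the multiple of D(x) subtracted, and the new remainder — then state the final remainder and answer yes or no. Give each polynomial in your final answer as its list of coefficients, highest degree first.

R = [0], so D(x) is a factor of P(x). yes

Step 1: lead(−2x⁷ + 7x⁶ + 71x⁵ + 6x⁴ + 10x³ + 46x² + 23x − 56) ÷ lead(D) = −2x⁷ ÷ x = −2x⁶. Subtract (−2x⁶)·D = −2x⁷ + 16x⁶. Remainder: −9x⁶ + 71x⁵ + 6x⁴ + 10x³ + 46x² + 23x − 56.
Step 2: lead(−9x⁶ + 71x⁵ + 6x⁴ + 10x³ + 46x² + 23x − 56) ÷ lead(D) = −9x⁶ ÷ x = −9x⁵. Subtract (−9x⁵)·D = −9x⁶ + 72x⁵. Remainder: −x⁵ + 6x⁴ + 10x³ + 46x² + 23x − 56.
Step 3: lead(−x⁵ + 6x⁴ + 10x³ + 46x² + 23x − 56) ÷ lead(D) = −x⁵ ÷ x = −x⁴. Subtract (−x⁴)·D = −x⁵ + 8x⁴. Remainder: −2x⁴ + 10x³ + 46x² + 23x − 56.
Step 4: lead(−2x⁴ + 10x³ + 46x² + 23x − 56) ÷ lead(D) = −2x⁴ ÷ x = −2x³. Subtract (−2x³)·D = −2x⁴ + 16x³. Remainder: −6x³ + 46x² + 23x − 56.
Step 5: lead(−6x³ + 46x² + 23x − 56) ÷ lead(D) = −6x³ ÷ x = −6x². Subtract (−6x²)·D = −6x³ + 48x². Remainder: −2x² + 23x − 56.
Step 6: lead(−2x² + 23x − 56) ÷ lead(D) = −2x² ÷ x = −2x. Subtract (−2x)·D = −2x² + 16x. Remainder: 7x − 56.
Step 7: lead(7x − 56) ÷ lead(D) = 7x ÷ x = 7. Subtract (7)·D = 7x − 56. Remainder: 0.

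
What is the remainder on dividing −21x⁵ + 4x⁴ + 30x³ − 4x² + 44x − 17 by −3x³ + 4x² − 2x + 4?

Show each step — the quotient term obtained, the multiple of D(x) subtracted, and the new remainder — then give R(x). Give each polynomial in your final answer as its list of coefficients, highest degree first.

Step 1: lead(−21x⁵ + 4x⁴ + 30x³ − 4x² + 44x − 17) ÷ lead(D) = −21x⁵ ÷ −3x³ = 7x². Subtract (7x²)·D = −21x⁵ + 28x⁴ − 14x³ + 28x². Remainder: −24x⁴ + 44x³ − 32x² + 44x − 17.
Step 2: lead(−24x⁴ + 44x³ − 32x² + 44x − 17) ÷ lead(D) = −24x⁴ ÷ −3x³ = 8x. Subtract (8x)·D = −24x⁴ + 32x³ − 16x² + 32x. Remainder: 12x³ − 16x² + 12x − 17.
Step 3: lead(12x³ − 16x² + 12x − 17) ÷ lead(D) = 12x³ ÷ −3x³ = −4. Subtract (−4)·D = 12x³ − 16x² + 8x − 16. Remainder: 4x − 1.

R = [4, -1]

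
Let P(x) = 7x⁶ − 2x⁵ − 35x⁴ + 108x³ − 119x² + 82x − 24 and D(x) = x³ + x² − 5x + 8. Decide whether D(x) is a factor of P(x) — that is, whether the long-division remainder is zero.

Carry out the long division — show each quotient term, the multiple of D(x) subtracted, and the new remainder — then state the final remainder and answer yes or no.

Step 1: lead(7x⁶ − 2x⁵ − 35x⁴ + 108x³ − 119x² + 82x − 24) ÷ lead(D) = 7x⁶ ÷ x³ = 7x³. Subtract (7x³)·D = 7x⁶ + 7x⁵ − 35x⁴ + 56x³. Remainder: −9x⁵ + 52x³ − 119x² + 82x − 24.
Step 2: lead(−9x⁵ + 52x³ − 119x² + 82x − 24) ÷ lead(D) = −9x⁵ ÷ x³ = −9x². Subtract (−9x²)·D = −9x⁵ − 9x⁴ + 45x³ − 72x². Remainder: 9x⁴ + 7x³ − 47x² + 82x − 24.
Step 3: lead(9x⁴ + 7x³ − 47x² + 82x − 24) ÷ lead(D) = 9x⁴ ÷ x³ = 9x. Subtract (9x)·D = 9x⁴ + 9x³ − 45x² + 72x. Remainder: −2x³ − 2x² + 10x − 24.
Step 4: lead(−2x³ − 2x² + 10x − 24) ÷ lead(D) = −2x³ ÷ x³ = −2. Subtract (−2)·D = −2x³ − 2x² + 10x − 16. Remainder: −8.

R(x) = −8, so D(x) is not a factor of P(x). no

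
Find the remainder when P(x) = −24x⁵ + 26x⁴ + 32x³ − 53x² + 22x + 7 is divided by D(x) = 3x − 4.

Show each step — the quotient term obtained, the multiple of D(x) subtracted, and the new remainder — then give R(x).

Step 1: lead(−24x⁵ + 26x⁴ + 32x³ − 53x² + 22x + 7) ÷ lead(D) = −24x⁵ ÷ 3x = −8x⁴. Subtract (−8x⁴)·D = −24x⁵ + 32x⁴. Remainder: −6x⁴ + 32x³ − 53x² + 22x + 7.
Step 2: lead(−6x⁴ + 32x³ − 53x² + 22x + 7) ÷ lead(D) = −6x⁴ ÷ 3x = −2x³. Subtract (−2x³)·D = −6x⁴ + 8x³. Remainder: 24x³ − 53x² + 22x + 7.
Step 3: lead(24x³ − 53x² + 22x + 7) ÷ lead(D) = 24x³ ÷ 3x = 8x². Subtract (8x²)·D = 24x³ − 32x². Remainder: −21x² + 22x + 7.
Step 4: lead(−21x² + 22x + 7) ÷ lead(D) = −21x² ÷ 3x = −7x. Subtract (−7x)·D = −21x² + 28x. Remainder: −6x + 7.
Step 5: lead(−6x + 7) ÷ lead(D) = −6x ÷ 3x = −2. Subtract (−2)·D = −6x + 8. Remainder: −1.

R(x) = −1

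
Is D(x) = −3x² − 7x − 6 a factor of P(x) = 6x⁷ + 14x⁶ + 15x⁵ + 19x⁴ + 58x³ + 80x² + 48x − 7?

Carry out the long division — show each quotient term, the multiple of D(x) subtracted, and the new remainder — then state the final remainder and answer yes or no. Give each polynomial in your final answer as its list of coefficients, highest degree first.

R = [-7], so D(x) is not a factor of P(x). no

Step 1: lead(6x⁷ + 14x⁶ + 15x⁵ + 19x⁴ + 58x³ + 80x² + 48x − 7) ÷ lead(D) = 6x⁷ ÷ −3x² = −2x⁵. Subtract (−2x⁵)·D = 6x⁷ + 14x⁶ + 12x⁵. Remainder: 3x⁵ + 19x⁴ + 58x³ + 80x² + 48x − 7.
Step 2: lead(3x⁵ + 19x⁴ + 58x³ + 80x² + 48x − 7) ÷ lead(D) = 3x⁵ ÷ −3x² = −x³. Subtract (−x³)·D = 3x⁵ + 7x⁴ + 6x³. Remainder: 12x⁴ + 52x³ + 80x² + 48x − 7.
Step 3: lead(12x⁴ + 52x³ + 80x² + 48x − 7) ÷ lead(D) = 12x⁴ ÷ −3x² = −4x². Subtract (−4x²)·D = 12x⁴ + 28x³ + 24x². Remainder: 24x³ + 56x² + 48x − 7.
Step 4: lead(24x³ + 56x² + 48x − 7) ÷ lead(D) = 24x³ ÷ −3x² = −8x. Subtract (−8x)·D = 24x³ + 56x² + 48x. Remainder: −7.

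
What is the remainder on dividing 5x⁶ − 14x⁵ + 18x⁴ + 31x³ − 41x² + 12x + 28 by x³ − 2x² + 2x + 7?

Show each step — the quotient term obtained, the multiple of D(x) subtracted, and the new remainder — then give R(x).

Step 1: lead(5x⁶ − 14x⁵ + 18x⁴ + 31x³ − 41x² + 12x + 28) ÷ lead(D) = 5x⁶ ÷ x³ = 5x³. Subtract (5x³)·D = 5x⁶ − 10x⁵ + 10x⁴ + 35x³. Remainder: −4x⁵ + 8x⁴ − 4x³ − 41x² + 12x + 28.
Step 2: lead(−4x⁵ + 8x⁴ − 4x³ − 41x² + 12x + 28) ÷ lead(D) = −4x⁵ ÷ x³ = −4x². Subtract (−4x²)·D = −4x⁵ + 8x⁴ − 8x³ − 28x². Remainder: 4x³ − 13x² + 12x + 28.
Step 3: lead(4x³ − 13x² + 12x + 28) ÷ lead(D) = 4x³ ÷ x³ = 4. Subtract (4)·D = 4x³ − 8x² + 8x + 28. Remainder: −5x² + 4x.

R(x) = −5x² + 4x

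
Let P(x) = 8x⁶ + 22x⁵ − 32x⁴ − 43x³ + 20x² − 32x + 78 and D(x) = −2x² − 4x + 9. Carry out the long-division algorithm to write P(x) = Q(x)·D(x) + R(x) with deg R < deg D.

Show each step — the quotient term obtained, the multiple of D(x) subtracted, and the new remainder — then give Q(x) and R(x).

Step 1: lead(8x⁶ + 22x⁵ − 32x⁴ − 43x³ + 20x² − 32x + 78) ÷ lead(D) = 8x⁶ ÷ −2x² = −4x⁴. Subtract (−4x⁴)·D = 8x⁶ + 16x⁵ − 36x⁴. Remainder: 6x⁵ + 4x⁴ − 43x³ + 20x² − 32x + 78.
Step 2: lead(6x⁵ + 4x⁴ − 43x³ + 20x² − 32x + 78) ÷ lead(D) = 6x⁵ ÷ −2x² = −3x³. Subtract (−3x³)·D = 6x⁵ + 12x⁴ − 27x³. Remainder: −8x⁴ − 16x³ + 20x² − 32x + 78.
Step 3: lead(−8x⁴ − 16x³ + 20x² − 32x + 78) ÷ lead(D) = −8x⁴ ÷ −2x² = 4x². Subtract (4x²)·D = −8x⁴ − 16x³ + 36x². Remainder: −16x² − 32x + 78.
Step 4: lead(−16x² − 32x + 78) ÷ lead(D) = −16x² ÷ −2x² = 8. Subtract (8)·D = −16x² − 32x + 72. Remainder: 6.

Q(x) = −4x⁴ − 3x³ + 4x² + 8; R(x) = 6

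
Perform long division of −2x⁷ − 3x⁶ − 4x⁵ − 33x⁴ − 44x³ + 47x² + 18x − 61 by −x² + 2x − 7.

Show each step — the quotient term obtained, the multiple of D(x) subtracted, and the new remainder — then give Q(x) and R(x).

Step 1: lead(−2x⁷ − 3x⁶ − 4x⁵ − 33x⁴ − 44x³ + 47x² + 18x − 61) ÷ lead(D) = −2x⁷ ÷ −x² = 2x⁵. Subtract (2x⁵)·D = −2x⁷ + 4x⁶ − 14x⁵. Remainder: −7x⁶ + 10x⁵ − 33x⁴ − 44x³ + 47x² + 18x − 61.
Step 2: lead(−7x⁶ + 10x⁵ − 33x⁴ − 44x³ + 47x² + 18x − 61) ÷ lead(D) = −7x⁶ ÷ −x² = 7x⁴. Subtract (7x⁴)·D = −7x⁶ + 14x⁵ − 49x⁴. Remainder: −4x⁵ + 16x⁴ − 44x³ + 47x² + 18x − 61.
Step 3: lead(−4x⁵ + 16x⁴ − 44x³ + 47x² + 18x − 61) ÷ lead(D) = −4x⁵ ÷ −x² = 4x³. Subtract (4x³)·D = −4x⁵ + 8x⁴ − 28x³. Remainder: 8x⁴ − 16x³ + 47x² + 18x − 61.
Step 4: lead(8x⁴ − 16x³ + 47x² + 18x − 61) ÷ lead(D) = 8x⁴ ÷ −x² = −8x². Subtract (−8x²)·D = 8x⁴ − 16x³ + 56x². Remainder: −9x² + 18x − 61.
Step 5: lead(−9x² + 18x − 61) ÷ lead(D) = −9x² ÷ −x² = 9. Subtract (9)·D = −9x² + 18x − 63. Remainder: 2.

Q(x) = 2x⁵ + 7x⁴ + 4x³ − 8x² + 9; R(x) = 2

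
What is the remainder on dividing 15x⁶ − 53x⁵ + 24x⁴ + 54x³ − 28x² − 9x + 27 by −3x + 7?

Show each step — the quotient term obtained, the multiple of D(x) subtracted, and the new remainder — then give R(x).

Step 1: lead(15x⁶ − 53x⁵ + 24x⁴ + 54x³ − 28x² − 9x + 27) ÷ lead(D) = 15x⁶ ÷ −3x = −5x⁵. Subtract (−5x⁵)·D = 15x⁶ − 35x⁵. Remainder: −18x⁵ + 24x⁴ + 54x³ − 28x² − 9x + 27.
Step 2: lead(−18x⁵ + 24x⁴ + 54x³ − 28x² − 9x + 27) ÷ lead(D) = −18x⁵ ÷ −3x = 6x⁴. Subtract (6x⁴)·D = −18x⁵ + 42x⁴. Remainder: −18x⁴ + 54x³ − 28x² − 9x + 27.
Step 3: lead(−18x⁴ + 54x³ − 28x² − 9x + 27) ÷ lead(D) = −18x⁴ ÷ −3x = 6x³. Subtract (6x³)·D = −18x⁴ + 42x³. Remainder: 12x³ − 28x² − 9x + 27.
Step 4: lead(12x³ − 28x² − 9x + 27) ÷ lead(D) = 12x³ ÷ −3x = −4x². Subtract (−4x²)·D = 12x³ − 28x². Remainder: −9x + 27.
Step 5: lead(−9x + 27) ÷ lead(D) = −9x ÷ −3x = 3. Subtract (3)·D = −9x + 21. Remainder: 6.

R(x) = 6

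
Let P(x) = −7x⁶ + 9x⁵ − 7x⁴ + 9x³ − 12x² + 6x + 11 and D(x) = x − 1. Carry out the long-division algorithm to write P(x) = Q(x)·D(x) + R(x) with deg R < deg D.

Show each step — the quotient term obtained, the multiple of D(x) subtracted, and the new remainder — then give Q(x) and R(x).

Q(x) = −7x⁵ + 2x⁴ − 5x³ + 4x² − 8x − 2; R(x) = 9

Step 1: lead(−7x⁶ + 9x⁵ − 7x⁴ + 9x³ − 12x² + 6x + 11) ÷ lead(D) = −7x⁶ ÷ x = −7x⁵. Subtract (−7x⁵)·D = −7x⁶ + 7x⁵. Remainder: 2x⁵ − 7x⁴ + 9x³ − 12x² + 6x + 11.
Step 2: lead(2x⁵ − 7x⁴ + 9x³ − 12x² + 6x + 11) ÷ lead(D) = 2x⁵ ÷ x = 2x⁴. Subtract (2x⁴)·D = 2x⁵ − 2x⁴. Remainder: −5x⁴ + 9x³ − 12x² + 6x + 11.
Step 3: lead(−5x⁴ + 9x³ − 12x² + 6x + 11) ÷ lead(D) = −5x⁴ ÷ x = −5x³. Subtract (−5x³)·D = −5x⁴ + 5x³. Remainder: 4x³ − 12x² + 6x + 11.
Step 4: lead(4x³ − 12x² + 6x + 11) ÷ lead(D) = 4x³ ÷ x = 4x². Subtract (4x²)·D = 4x³ − 4x². Remainder: −8x² + 6x + 11.
Step 5: lead(−8x² + 6x + 11) ÷ lead(D) = −8x² ÷ x = −8x. Subtract (−8x)·D = −8x² + 8x. Remainder: −2x + 11.
Step 6: lead(−2x + 11) ÷ lead(D) = −2x ÷ x = −2. Subtract (−2)·D = −2x + 2. Remainder: 9.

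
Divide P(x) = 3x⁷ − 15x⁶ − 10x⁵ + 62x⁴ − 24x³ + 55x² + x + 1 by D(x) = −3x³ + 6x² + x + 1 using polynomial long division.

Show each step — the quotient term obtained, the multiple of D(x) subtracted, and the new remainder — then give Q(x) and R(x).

Q(x) = −x⁴ + 3x³ + 9x² − 2x + 8; R(x) = −5x − 7

Step 1: lead(3x⁷ − 15x⁶ − 10x⁵ + 62x⁴ − 24x³ + 55x² + x + 1) ÷ lead(D) = 3x⁷ ÷ −3x³ = −x⁴. Subtract (−x⁴)·D = 3x⁷ − 6x⁶ − x⁵ − x⁴. Remainder: −9x⁶ − 9x⁵ + 63x⁴ − 24x³ + 55x² + x + 1.
Step 2: lead(−9x⁶ − 9x⁵ + 63x⁴ − 24x³ + 55x² + x + 1) ÷ lead(D) = −9x⁶ ÷ −3x³ = 3x³. Subtract (3x³)·D = −9x⁶ + 18x⁵ + 3x⁴ + 3x³. Remainder: −27x⁵ + 60x⁴ − 27x³ + 55x² + x + 1.
Step 3: lead(−27x⁵ + 60x⁴ − 27x³ + 55x² + x + 1) ÷ lead(D) = −27x⁵ ÷ −3x³ = 9x². Subtract (9x²)·D = −27x⁵ + 54x⁴ + 9x³ + 9x². Remainder: 6x⁴ − 36x³ + 46x² + x + 1.
Step 4: lead(6x⁴ − 36x³ + 46x² + x + 1) ÷ lead(D) = 6x⁴ ÷ −3x³ = −2x. Subtract (−2x)·D = 6x⁴ − 12x³ − 2x² − 2x. Remainder: −24x³ + 48x² + 3x + 1.
Step 5: lead(−24x³ + 48x² + 3x + 1) ÷ lead(D) = −24x³ ÷ −3x³ = 8. Subtract (8)·D = −24x³ + 48x² + 8x + 8. Remainder: −5x − 7.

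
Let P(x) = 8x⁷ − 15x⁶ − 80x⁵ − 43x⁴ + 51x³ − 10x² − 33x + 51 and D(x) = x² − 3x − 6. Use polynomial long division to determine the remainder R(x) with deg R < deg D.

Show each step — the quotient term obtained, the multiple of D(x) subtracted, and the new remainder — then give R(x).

Step 1: lead(8x⁷ − 15x⁶ − 80x⁵ − 43x⁴ + 51x³ − 10x² − 33x + 51) ÷ lead(D) = 8x⁷ ÷ x² = 8x⁵. Subtract (8x⁵)·D = 8x⁷ − 24x⁶ − 48x⁵. Remainder: 9x⁶ − 32x⁵ − 43x⁴ + 51x³ − 10x² − 33x + 51.
Step 2: lead(9x⁶ − 32x⁵ − 43x⁴ + 51x³ − 10x² − 33x + 51) ÷ lead(D) = 9x⁶ ÷ x² = 9x⁴. Subtract (9x⁴)·D = 9x⁶ − 27x⁵ − 54x⁴. Remainder: −5x⁵ + 11x⁴ + 51x³ − 10x² − 33x + 51.
Step 3: lead(−5x⁵ + 11x⁴ + 51x³ − 10x² − 33x + 51) ÷ lead(D) = −5x⁵ ÷ x² = −5x³. Subtract (−5x³)·D = −5x⁵ + 15x⁴ + 30x³. Remainder: −4x⁴ + 21x³ − 10x² − 33x + 51.
Step 4: lead(−4x⁴ + 21x³ − 10x² − 33x + 51) ÷ lead(D) = −4x⁴ ÷ x² = −4x². Subtract (−4x²)·D = −4x⁴ + 12x³ + 24x². Remainder: 9x³ − 34x² − 33x + 51.
Step 5: lead(9x³ − 34x² − 33x + 51) ÷ lead(D) = 9x³ ÷ x² = 9x. Subtract (9x)·D = 9x³ − 27x² − 54x. Remainder: −7x² + 21x + 51.
Step 6: lead(−7x² + 21x + 51) ÷ lead(D) = −7x² ÷ x² = −7. Subtract (−7)·D = −7x² + 21x + 42. Remainder: 9.

R(x) = 9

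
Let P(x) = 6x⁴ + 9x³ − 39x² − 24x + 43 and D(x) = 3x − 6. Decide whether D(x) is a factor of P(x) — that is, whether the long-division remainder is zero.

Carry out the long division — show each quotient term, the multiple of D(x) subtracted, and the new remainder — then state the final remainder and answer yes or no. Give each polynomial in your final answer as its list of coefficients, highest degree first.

Step 1: lead(6x⁴ + 9x³ − 39x² − 24x + 43) ÷ lead(D) = 6x⁴ ÷ 3x = 2x³. Subtract (2x³)·D = 6x⁴ − 12x³. Remainder: 21x³ − 39x² − 24x + 43.
Step 2: lead(21x³ − 39x² − 24x + 43) ÷ lead(D) = 21x³ ÷ 3x = 7x². Subtract (7x²)·D = 21x³ − 42x². Remainder: 3x² − 24x + 43.
Step 3: lead(3x² − 24x + 43) ÷ lead(D) = 3x² ÷ 3x = x. Subtract (x)·D = 3x² − 6x. Remainder: −18x + 43.
Step 4: lead(−18x + 43) ÷ lead(D) = −18x ÷ 3x = −6. Subtract (−6)·D = −18x + 36. Remainder: 7.

R = [7], so D(x) is not a factor of P(x). no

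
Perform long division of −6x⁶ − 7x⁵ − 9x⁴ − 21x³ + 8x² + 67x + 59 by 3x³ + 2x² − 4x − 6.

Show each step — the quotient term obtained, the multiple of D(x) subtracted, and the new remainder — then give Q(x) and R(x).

Q(x) = −2x³ − x² − 5x − 9; R(x) = x + 5

Step 1: lead(−6x⁶ − 7x⁵ − 9x⁴ − 21x³ + 8x² + 67x + 59) ÷ lead(D) = −6x⁶ ÷ 3x³ = −2x³. Subtract (−2x³)·D = −6x⁶ − 4x⁵ + 8x⁴ + 12x³. Remainder: −3x⁵ − 17x⁴ − 33x³ + 8x² + 67x + 59.
Step 2: lead(−3x⁵ − 17x⁴ − 33x³ + 8x² + 67x + 59) ÷ lead(D) = −3x⁵ ÷ 3x³ = −x². Subtract (−x²)·D = −3x⁵ − 2x⁴ + 4x³ + 6x². Remainder: −15x⁴ − 37x³ + 2x² + 67x + 59.
Step 3: lead(−15x⁴ − 37x³ + 2x² + 67x + 59) ÷ lead(D) = −15x⁴ ÷ 3x³ = −5x. Subtract (−5x)·D = −15x⁴ − 10x³ + 20x² + 30x. Remainder: −27x³ − 18x² + 37x + 59.
Step 4: lead(−27x³ − 18x² + 37x + 59) ÷ lead(D) = −27x³ ÷ 3x³ = −9. Subtract (−9)·D = −27x³ − 18x² + 36x + 54. Remainder: x + 5.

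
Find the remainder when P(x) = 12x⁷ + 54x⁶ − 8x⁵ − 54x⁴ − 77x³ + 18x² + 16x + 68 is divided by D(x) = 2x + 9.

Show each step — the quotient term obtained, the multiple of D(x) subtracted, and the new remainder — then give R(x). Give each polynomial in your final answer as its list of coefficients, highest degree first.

R = [-4]

Step 1: lead(12x⁷ + 54x⁶ − 8x⁵ − 54x⁴ − 77x³ + 18x² + 16x + 68) ÷ lead(D) = 12x⁷ ÷ 2x = 6x⁶. Subtract (6x⁶)·D = 12x⁷ + 54x⁶. Remainder: −8x⁵ − 54x⁴ − 77x³ + 18x² + 16x + 68.
Step 2: lead(−8x⁵ − 54x⁴ − 77x³ + 18x² + 16x + 68) ÷ lead(D) = −8x⁵ ÷ 2x = −4x⁴. Subtract (−4x⁴)·D = −8x⁵ − 36x⁴. Remainder: −18x⁴ − 77x³ + 18x² + 16x + 68.
Step 3: lead(−18x⁴ − 77x³ + 18x² + 16x + 68) ÷ lead(D) = −18x⁴ ÷ 2x = −9x³. Subtract (−9x³)·D = −18x⁴ − 81x³. Remainder: 4x³ + 18x² + 16x + 68.
Step 4: lead(4x³ + 18x² + 16x + 68) ÷ lead(D) = 4x³ ÷ 2x = 2x². Subtract (2x²)·D = 4x³ + 18x². Remainder: 16x + 68.
Step 5: lead(16x + 68) ÷ lead(D) = 16x ÷ 2x = 8. Subtract (8)·D = 16x + 72. Remainder: −4.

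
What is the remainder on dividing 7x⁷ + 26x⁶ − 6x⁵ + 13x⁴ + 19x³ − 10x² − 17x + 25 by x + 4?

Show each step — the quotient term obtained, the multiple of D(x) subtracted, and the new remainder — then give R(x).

Step 1: lead(7x⁷ + 26x⁶ − 6x⁵ + 13x⁴ + 19x³ − 10x² − 17x + 25) ÷ lead(D) = 7x⁷ ÷ x = 7x⁶. Subtract (7x⁶)·D = 7x⁷ + 28x⁶. Remainder: −2x⁶ − 6x⁵ + 13x⁴ + 19x³ − 10x² − 17x + 25.
Step 2: lead(−2x⁶ − 6x⁵ + 13x⁴ + 19x³ − 10x² − 17x + 25) ÷ lead(D) = −2x⁶ ÷ x = −2x⁵. Subtract (−2x⁵)·D = −2x⁶ − 8x⁵. Remainder: 2x⁵ + 13x⁴ + 19x³ − 10x² − 17x + 25.
Step 3: lead(2x⁵ + 13x⁴ + 19x³ − 10x² − 17x + 25) ÷ lead(D) = 2x⁵ ÷ x = 2x⁴. Subtract (2x⁴)·D = 2x⁵ + 8x⁴. Remainder: 5x⁴ + 19x³ − 10x² − 17x + 25.
Step 4: lead(5x⁴ + 19x³ − 10x² − 17x + 25) ÷ lead(D) = 5x⁴ ÷ x = 5x³. Subtract (5x³)·D = 5x⁴ + 20x³. Remainder: −x³ − 10x² − 17x + 25.
Step 5: lead(−x³ − 10x² − 17x + 25) ÷ lead(D) = −x³ ÷ x = −x². Subtract (−x²)·D = −x³ − 4x². Remainder: −6x² − 17x + 25.
Step 6: lead(−6x² − 17x + 25) ÷ lead(D) = −6x² ÷ x = −6x. Subtract (−6x)·D = −6x² − 24x. Remainder: 7x + 25.
Step 7: lead(7x + 25) ÷ lead(D) = 7x ÷ x = 7. Subtract (7)·D = 7x + 28. Remainder: −3.

R(x) = −3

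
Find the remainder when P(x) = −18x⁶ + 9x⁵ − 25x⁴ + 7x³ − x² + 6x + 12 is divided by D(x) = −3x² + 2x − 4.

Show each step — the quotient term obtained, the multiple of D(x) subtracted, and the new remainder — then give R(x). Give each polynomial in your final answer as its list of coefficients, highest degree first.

Step 1: lead(−18x⁶ + 9x⁵ − 25x⁴ + 7x³ − x² + 6x + 12) ÷ lead(D) = −18x⁶ ÷ −3x² = 6x⁴. Subtract (6x⁴)·D = −18x⁶ + 12x⁵ − 24x⁴. Remainder: −3x⁵ − x⁴ + 7x³ − x² + 6x + 12.
Step 2: lead(−3x⁵ − x⁴ + 7x³ − x² + 6x + 12) ÷ lead(D) = −3x⁵ ÷ −3x² = x³. Subtract (x³)·D = −3x⁵ + 2x⁴ − 4x³. Remainder: −3x⁴ + 11x³ − x² + 6x + 12.
Step 3: lead(−3x⁴ + 11x³ − x² + 6x + 12) ÷ lead(D) = −3x⁴ ÷ −3x² = x². Subtract (x²)·D = −3x⁴ + 2x³ − 4x². Remainder: 9x³ + 3x² + 6x + 12.
Step 4: lead(9x³ + 3x² + 6x + 12) ÷ lead(D) = 9x³ ÷ −3x² = −3x. Subtract (−3x)·D = 9x³ − 6x² + 12x. Remainder: 9x² − 6x + 12.
Step 5: lead(9x² − 6x + 12) ÷ lead(D) = 9x² ÷ −3x² = −3. Subtract (−3)·D = 9x² − 6x + 12. Remainder: 0.

R = [0]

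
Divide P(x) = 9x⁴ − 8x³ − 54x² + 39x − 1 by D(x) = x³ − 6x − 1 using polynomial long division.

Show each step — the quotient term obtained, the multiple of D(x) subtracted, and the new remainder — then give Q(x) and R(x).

Step 1: lead(9x⁴ − 8x³ − 54x² + 39x − 1) ÷ lead(D) = 9x⁴ ÷ x³ = 9x. Subtract (9x)·D = 9x⁴ − 54x² − 9x. Remainder: −8x³ + 48x − 1.
Step 2: lead(−8x³ + 48x − 1) ÷ lead(D) = −8x³ ÷ x³ = −8. Subtract (−8)·D = −8x³ + 48x + 8. Remainder: −9.

Q(x) = 9x − 8; R(x) = −9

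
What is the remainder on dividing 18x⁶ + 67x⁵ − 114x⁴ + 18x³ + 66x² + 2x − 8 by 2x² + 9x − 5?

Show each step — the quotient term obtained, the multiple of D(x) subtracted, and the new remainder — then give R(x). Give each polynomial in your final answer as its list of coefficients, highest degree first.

Step 1: lead(18x⁶ + 67x⁵ − 114x⁴ + 18x³ + 66x² + 2x − 8) ÷ lead(D) = 18x⁶ ÷ 2x² = 9x⁴. Subtract (9x⁴)·D = 18x⁶ + 81x⁵ − 45x⁴. Remainder: −14x⁵ − 69x⁴ + 18x³ + 66x² + 2x − 8.
Step 2: lead(−14x⁵ − 69x⁴ + 18x³ + 66x² + 2x − 8) ÷ lead(D) = −14x⁵ ÷ 2x² = −7x³. Subtract (−7x³)·D = −14x⁵ − 63x⁴ + 35x³. Remainder: −6x⁴ − 17x³ + 66x² + 2x − 8.
Step 3: lead(−6x⁴ − 17x³ + 66x² + 2x − 8) ÷ lead(D) = −6x⁴ ÷ 2x² = −3x². Subtract (−3x²)·D = −6x⁴ − 27x³ + 15x². Remainder: 10x³ + 51x² + 2x − 8.
Step 4: lead(10x³ + 51x² + 2x − 8) ÷ lead(D) = 10x³ ÷ 2x² = 5x. Subtract (5x)·D = 10x³ + 45x² − 25x. Remainder: 6x² + 27x − 8.
Step 5: lead(6x² + 27x − 8) ÷ lead(D) = 6x² ÷ 2x² = 3. Subtract (3)·D = 6x² + 27x − 15. Remainder: 7.

R = [7]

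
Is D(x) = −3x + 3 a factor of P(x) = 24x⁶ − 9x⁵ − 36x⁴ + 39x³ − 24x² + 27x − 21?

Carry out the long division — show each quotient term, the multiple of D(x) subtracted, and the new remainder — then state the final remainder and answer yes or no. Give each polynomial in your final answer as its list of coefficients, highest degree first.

Step 1: lead(24x⁶ − 9x⁵ − 36x⁴ + 39x³ − 24x² + 27x − 21) ÷ lead(D) = 24x⁶ ÷ −3x = −8x⁵. Subtract (−8x⁵)·D = 24x⁶ − 24x⁵. Remainder: 15x⁵ − 36x⁴ + 39x³ − 24x² + 27x − 21.
Step 2: lead(15x⁵ − 36x⁴ + 39x³ − 24x² + 27x − 21) ÷ lead(D) = 15x⁵ ÷ −3x = −5x⁴. Subtract (−5x⁴)·D = 15x⁵ − 15x⁴. Remainder: −21x⁴ + 39x³ − 24x² + 27x − 21.
Step 3: lead(−21x⁴ + 39x³ − 24x² + 27x − 21) ÷ lead(D) = −21x⁴ ÷ −3x = 7x³. Subtract (7x³)·D = −21x⁴ + 21x³. Remainder: 18x³ − 24x² + 27x − 21.
Step 4: lead(18x³ − 24x² + 27x − 21) ÷ lead(D) = 18x³ ÷ −3x = −6x². Subtract (−6x²)·D = 18x³ − 18x². Remainder: −6x² + 27x − 21.
Step 5: lead(−6x² + 27x − 21) ÷ lead(D) = −6x² ÷ −3x = 2x. Subtract (2x)·D = −6x² + 6x. Remainder: 21x − 21.
Step 6: lead(21x − 21) ÷ lead(D) = 21x ÷ −3x = −7. Subtract (−7)·D = 21x − 21. Remainder: 0.

R = [0], so D(x) is a factor of P(x). yes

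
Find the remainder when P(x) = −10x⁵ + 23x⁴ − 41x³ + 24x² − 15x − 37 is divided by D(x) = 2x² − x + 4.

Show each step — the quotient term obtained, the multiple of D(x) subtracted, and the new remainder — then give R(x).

Step 1: lead(−10x⁵ + 23x⁴ − 41x³ + 24x² − 15x − 37) ÷ lead(D) = −10x⁵ ÷ 2x² = −5x³. Subtract (−5x³)·D = −10x⁵ + 5x⁴ − 20x³. Remainder: 18x⁴ − 21x³ + 24x² − 15x − 37.
Step 2: lead(18x⁴ − 21x³ + 24x² − 15x − 37) ÷ lead(D) = 18x⁴ ÷ 2x² = 9x². Subtract (9x²)·D = 18x⁴ − 9x³ + 36x². Remainder: −12x³ − 12x² − 15x − 37.
Step 3: lead(−12x³ − 12x² − 15x − 37) ÷ lead(D) = −12x³ ÷ 2x² = −6x. Subtract (−6x)·D = −12x³ + 6x² − 24x. Remainder: −18x² + 9x − 37.
Step 4: lead(−18x² + 9x − 37) ÷ lead(D) = −18x² ÷ 2x² = −9. Subtract (−9)·D = −18x² + 9x − 36. Remainder: −1.

R(x) = −1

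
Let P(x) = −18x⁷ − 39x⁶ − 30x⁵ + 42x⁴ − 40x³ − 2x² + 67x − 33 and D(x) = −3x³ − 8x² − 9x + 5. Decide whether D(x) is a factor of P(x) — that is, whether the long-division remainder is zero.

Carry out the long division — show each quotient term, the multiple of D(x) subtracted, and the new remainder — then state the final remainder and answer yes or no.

Step 1: lead(−18x⁷ − 39x⁶ − 30x⁵ + 42x⁴ − 40x³ − 2x² + 67x − 33) ÷ lead(D) = −18x⁷ ÷ −3x³ = 6x⁴. Subtract (6x⁴)·D = −18x⁷ − 48x⁶ − 54x⁵ + 30x⁴. Remainder: 9x⁶ + 24x⁵ + 12x⁴ − 40x³ − 2x² + 67x − 33.
Step 2: lead(9x⁶ + 24x⁵ + 12x⁴ − 40x³ − 2x² + 67x − 33) ÷ lead(D) = 9x⁶ ÷ −3x³ = −3x³. Subtract (−3x³)·D = 9x⁶ + 24x⁵ + 27x⁴ − 15x³. Remainder: −15x⁴ − 25x³ − 2x² + 67x − 33.
Step 3: lead(−15x⁴ − 25x³ − 2x² + 67x − 33) ÷ lead(D) = −15x⁴ ÷ −3x³ = 5x. Subtract (5x)·D = −15x⁴ − 40x³ − 45x² + 25x. Remainder: 15x³ + 43x² + 42x − 33.
Step 4: lead(15x³ + 43x² + 42x − 33) ÷ lead(D) = 15x³ ÷ −3x³ = −5. Subtract (−5)·D = 15x³ + 40x² + 45x − 25. Remainder: 3x² − 3x − 8.

R(x) = 3x² − 3x − 8, so D(x) is not a factor of P(x). no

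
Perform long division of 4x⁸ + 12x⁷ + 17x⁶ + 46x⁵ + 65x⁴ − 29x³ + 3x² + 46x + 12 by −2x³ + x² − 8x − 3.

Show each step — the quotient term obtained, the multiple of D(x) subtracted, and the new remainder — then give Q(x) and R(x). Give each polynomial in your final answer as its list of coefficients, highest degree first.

Q = [-2, -7, -4, 6, -3, -5]; R = [2, -3, -3]

Step 1: lead(4x⁸ + 12x⁷ + 17x⁶ + 46x⁵ + 65x⁴ − 29x³ + 3x² + 46x + 12) ÷ lead(D) = 4x⁸ ÷ −2x³ = −2x⁵. Subtract (−2x⁵)·D = 4x⁸ − 2x⁷ + 16x⁶ + 6x⁵. Remainder: 14x⁷ + x⁶ + 40x⁵ + 65x⁴ − 29x³ + 3x² + 46x + 12.
Step 2: lead(14x⁷ + x⁶ + 40x⁵ + 65x⁴ − 29x³ + 3x² + 46x + 12) ÷ lead(D) = 14x⁷ ÷ −2x³ = −7x⁴. Subtract (−7x⁴)·D = 14x⁷ − 7x⁶ + 56x⁵ + 21x⁴. Remainder: 8x⁶ − 16x⁵ + 44x⁴ − 29x³ + 3x² + 46x + 12.
Step 3: lead(8x⁶ − 16x⁵ + 44x⁴ − 29x³ + 3x² + 46x + 12) ÷ lead(D) = 8x⁶ ÷ −2x³ = −4x³. Subtract (−4x³)·D = 8x⁶ − 4x⁵ + 32x⁴ + 12x³. Remainder: −12x⁵ + 12x⁴ − 41x³ + 3x² + 46x + 12.
Step 4: lead(−12x⁵ + 12x⁴ − 41x³ + 3x² + 46x + 12) ÷ lead(D) = −12x⁵ ÷ −2x³ = 6x². Subtract (6x²)·D = −12x⁵ + 6x⁴ − 48x³ − 18x². Remainder: 6x⁴ + 7x³ + 21x² + 46x + 12.
Step 5: lead(6x⁴ + 7x³ + 21x² + 46x + 12) ÷ lead(D) = 6x⁴ ÷ −2x³ = −3x. Subtract (−3x)·D = 6x⁴ − 3x³ + 24x² + 9x. Remainder: 10x³ − 3x² + 37x + 12.
Step 6: lead(10x³ − 3x² + 37x + 12) ÷ lead(D) = 10x³ ÷ −2x³ = −5. Subtract (−5)·D = 10x³ − 5x² + 40x + 15. Remainder: 2x² − 3x − 3.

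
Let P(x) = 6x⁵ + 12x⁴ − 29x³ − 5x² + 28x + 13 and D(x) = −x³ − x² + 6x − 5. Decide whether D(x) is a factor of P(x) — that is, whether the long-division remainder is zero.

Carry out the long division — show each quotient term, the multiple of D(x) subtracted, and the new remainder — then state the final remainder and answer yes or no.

R(x) = 4x + 8, so D(x) is not a factor of P(x). no

Step 1: lead(6x⁵ + 12x⁴ − 29x³ − 5x² + 28x + 13) ÷ lead(D) = 6x⁵ ÷ −x³ = −6x². Subtract (−6x²)·D = 6x⁵ + 6x⁴ − 36x³ + 30x². Remainder: 6x⁴ + 7x³ − 35x² + 28x + 13.
Step 2: lead(6x⁴ + 7x³ − 35x² + 28x + 13) ÷ lead(D) = 6x⁴ ÷ −x³ = −6x. Subtract (−6x)·D = 6x⁴ + 6x³ − 36x² + 30x. Remainder: x³ + x² − 2x + 13.
Step 3: lead(x³ + x² − 2x + 13) ÷ lead(D) = x³ ÷ −x³ = −1. Subtract (−1)·D = x³ + x² − 6x + 5. Remainder: 4x + 8.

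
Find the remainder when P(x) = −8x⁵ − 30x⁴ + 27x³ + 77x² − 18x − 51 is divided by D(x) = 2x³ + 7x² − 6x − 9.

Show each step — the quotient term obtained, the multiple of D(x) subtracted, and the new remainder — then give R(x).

R(x) = 3x − 6

Step 1: lead(−8x⁵ − 30x⁴ + 27x³ + 77x² − 18x − 51) ÷ lead(D) = −8x⁵ ÷ 2x³ = −4x². Subtract (−4x²)·D = −8x⁵ − 28x⁴ + 24x³ + 36x². Remainder: −2x⁴ + 3x³ + 41x² − 18x − 51.
Step 2: lead(−2x⁴ + 3x³ + 41x² − 18x − 51) ÷ lead(D) = −2x⁴ ÷ 2x³ = −x. Subtract (−x)·D = −2x⁴ − 7x³ + 6x² + 9x. Remainder: 10x³ + 35x² − 27x − 51.
Step 3: lead(10x³ + 35x² − 27x − 51) ÷ lead(D) = 10x³ ÷ 2x³ = 5. Subtract (5)·D = 10x³ + 35x² − 30x − 45. Remainder: 3x − 6.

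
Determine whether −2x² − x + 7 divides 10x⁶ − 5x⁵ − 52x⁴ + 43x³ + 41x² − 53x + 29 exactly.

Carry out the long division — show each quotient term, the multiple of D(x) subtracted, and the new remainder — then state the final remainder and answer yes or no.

R(x) = 1, so D(x) is not a factor of P(x). no

Step 1: lead(10x⁶ − 5x⁵ − 52x⁴ + 43x³ + 41x² − 53x + 29) ÷ lead(D) = 10x⁶ ÷ −2x² = −5x⁴. Subtract (−5x⁴)·D = 10x⁶ + 5x⁵ − 35x⁴. Remainder: −10x⁵ − 17x⁴ + 43x³ + 41x² − 53x + 29.
Step 2: lead(−10x⁵ − 17x⁴ + 43x³ + 41x² − 53x + 29) ÷ lead(D) = −10x⁵ ÷ −2x² = 5x³. Subtract (5x³)·D = −10x⁵ − 5x⁴ + 35x³. Remainder: −12x⁴ + 8x³ + 41x² − 53x + 29.
Step 3: lead(−12x⁴ + 8x³ + 41x² − 53x + 29) ÷ lead(D) = −12x⁴ ÷ −2x² = 6x². Subtract (6x²)·D = −12x⁴ − 6x³ + 42x². Remainder: 14x³ − x² − 53x + 29.
Step 4: lead(14x³ − x² − 53x + 29) ÷ lead(D) = 14x³ ÷ −2x² = −7x. Subtract (−7x)·D = 14x³ + 7x² − 49x. Remainder: −8x² − 4x + 29.
Step 5: lead(−8x² − 4x + 29) ÷ lead(D) = −8x² ÷ −2x² = 4. Subtract (4)·D = −8x² − 4x + 28. Remainder: 1.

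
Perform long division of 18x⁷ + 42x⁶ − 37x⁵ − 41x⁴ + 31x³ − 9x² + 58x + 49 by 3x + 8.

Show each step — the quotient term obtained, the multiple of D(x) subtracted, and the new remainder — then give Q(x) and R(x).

Step 1: lead(18x⁷ + 42x⁶ − 37x⁵ − 41x⁴ + 31x³ − 9x² + 58x + 49) ÷ lead(D) = 18x⁷ ÷ 3x = 6x⁶. Subtract (6x⁶)·D = 18x⁷ + 48x⁶. Remainder: −6x⁶ − 37x⁵ − 41x⁴ + 31x³ − 9x² + 58x + 49.
Step 2: lead(−6x⁶ − 37x⁵ − 41x⁴ + 31x³ − 9x² + 58x + 49) ÷ lead(D) = −6x⁶ ÷ 3x = −2x⁵. Subtract (−2x⁵)·D = −6x⁶ − 16x⁵. Remainder: −21x⁵ − 41x⁴ + 31x³ − 9x² + 58x + 49.
Step 3: lead(−21x⁵ − 41x⁴ + 31x³ − 9x² + 58x + 49) ÷ lead(D) = −21x⁵ ÷ 3x = −7x⁴. Subtract (−7x⁴)·D = −21x⁵ − 56x⁴. Remainder: 15x⁴ + 31x³ − 9x² + 58x + 49.
Step 4: lead(15x⁴ + 31x³ − 9x² + 58x + 49) ÷ lead(D) = 15x⁴ ÷ 3x = 5x³. Subtract (5x³)·D = 15x⁴ + 40x³. Remainder: −9x³ − 9x² + 58x + 49.
Step 5: lead(−9x³ − 9x² + 58x + 49) ÷ lead(D) = −9x³ ÷ 3x = −3x². Subtract (−3x²)·D = −9x³ − 24x². Remainder: 15x² + 58x + 49.
Step 6: lead(15x² + 58x + 49) ÷ lead(D) = 15x² ÷ 3x = 5x. Subtract (5x)·D = 15x² + 40x. Remainder: 18x + 49.
Step 7: lead(18x + 49) ÷ lead(D) = 18x ÷ 3x = 6. Subtract (6)·D = 18x + 48. Remainder: 1.

Q(x) = 6x⁶ − 2x⁵ − 7x⁴ + 5x³ − 3x² + 5x + 6; R(x) = 1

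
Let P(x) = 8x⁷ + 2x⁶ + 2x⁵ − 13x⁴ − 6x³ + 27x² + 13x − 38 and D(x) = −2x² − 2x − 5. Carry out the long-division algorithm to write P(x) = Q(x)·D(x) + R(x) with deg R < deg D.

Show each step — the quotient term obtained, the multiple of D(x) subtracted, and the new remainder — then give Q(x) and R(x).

Step 1: lead(8x⁷ + 2x⁶ + 2x⁵ − 13x⁴ − 6x³ + 27x² + 13x − 38) ÷ lead(D) = 8x⁷ ÷ −2x² = −4x⁵. Subtract (−4x⁵)·D = 8x⁷ + 8x⁶ + 20x⁵. Remainder: −6x⁶ − 18x⁵ − 13x⁴ − 6x³ + 27x² + 13x − 38.
Step 2: lead(−6x⁶ − 18x⁵ − 13x⁴ − 6x³ + 27x² + 13x − 38) ÷ lead(D) = −6x⁶ ÷ −2x² = 3x⁴. Subtract (3x⁴)·D = −6x⁶ − 6x⁵ − 15x⁴. Remainder: −12x⁵ + 2x⁴ − 6x³ + 27x² + 13x − 38.
Step 3: lead(−12x⁵ + 2x⁴ − 6x³ + 27x² + 13x − 38) ÷ lead(D) = −12x⁵ ÷ −2x² = 6x³. Subtract (6x³)·D = −12x⁵ − 12x⁴ − 30x³. Remainder: 14x⁴ + 24x³ + 27x² + 13x − 38.
Step 4: lead(14x⁴ + 24x³ + 27x² + 13x − 38) ÷ lead(D) = 14x⁴ ÷ −2x² = −7x². Subtract (−7x²)·D = 14x⁴ + 14x³ + 35x². Remainder: 10x³ − 8x² + 13x − 38.
Step 5: lead(10x³ − 8x² + 13x − 38) ÷ lead(D) = 10x³ ÷ −2x² = −5x. Subtract (−5x)·D = 10x³ + 10x² + 25x. Remainder: −18x² − 12x − 38.
Step 6: lead(−18x² − 12x − 38) ÷ lead(D) = −18x² ÷ −2x² = 9. Subtract (9)·D = −18x² − 18x − 45. Remainder: 6x + 7.

Q(x) = −4x⁵ + 3x⁴ + 6x³ − 7x² − 5x + 9; R(x) = 6x + 7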